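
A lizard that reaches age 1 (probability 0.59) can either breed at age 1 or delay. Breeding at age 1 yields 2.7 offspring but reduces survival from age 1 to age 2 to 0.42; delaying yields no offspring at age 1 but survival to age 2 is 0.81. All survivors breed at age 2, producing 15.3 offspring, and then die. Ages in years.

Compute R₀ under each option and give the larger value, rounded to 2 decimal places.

7.31

breed at age 1: R₀ = 0.59 × (2.7 + 0.42 × 15.3) = 0.59 × 9.1260 = 5.3843
delay to age 2: R₀ = 0.59 × (0.81 × 15.3) = 0.59 × 12.3930 = 7.3119
Higher: delay to age 2 (7.3119).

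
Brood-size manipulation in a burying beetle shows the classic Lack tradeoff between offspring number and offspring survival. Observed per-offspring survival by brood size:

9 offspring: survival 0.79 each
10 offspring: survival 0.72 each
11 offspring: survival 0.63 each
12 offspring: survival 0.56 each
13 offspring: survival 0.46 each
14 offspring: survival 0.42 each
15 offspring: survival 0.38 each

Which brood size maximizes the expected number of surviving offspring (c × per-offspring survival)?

10

Expected surviving offspring = c × s(c):
  c=9: 9 × 0.79 = 7.110
  c=10: 10 × 0.72 = 7.200
  c=11: 11 × 0.63 = 6.930
  c=12: 12 × 0.56 = 6.720
  c=13: 13 × 0.46 = 5.980
  c=14: 14 × 0.42 = 5.880
  c=15: 15 × 0.38 = 5.700
Maximum at c = 10 (7.200 surviving offspring).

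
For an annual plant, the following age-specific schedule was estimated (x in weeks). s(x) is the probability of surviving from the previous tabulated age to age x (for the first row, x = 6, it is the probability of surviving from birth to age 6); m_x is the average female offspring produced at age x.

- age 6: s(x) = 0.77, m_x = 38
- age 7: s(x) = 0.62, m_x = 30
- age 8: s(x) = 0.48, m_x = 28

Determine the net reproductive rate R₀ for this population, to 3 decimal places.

Survivorship from birth: l_x = s_6·s_7·…·s_x.
  l_6 = 0.77000
  l_7 = 0.47740
  l_8 = 0.22915
R₀ = Σ l_x m_x:
  age 6: 0.77000 × 38 = 29.2600
  age 7: 0.47740 × 30 = 14.3220
  age 8: 0.22915 × 28 = 6.4162
R₀ = 29.2600 + 14.3220 + 6.4162 = 49.9982

49.998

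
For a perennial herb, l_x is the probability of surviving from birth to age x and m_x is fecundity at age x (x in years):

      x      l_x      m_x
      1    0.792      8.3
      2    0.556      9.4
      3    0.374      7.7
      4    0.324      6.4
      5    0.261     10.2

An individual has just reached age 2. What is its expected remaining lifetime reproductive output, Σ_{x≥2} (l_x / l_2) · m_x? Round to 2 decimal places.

l_2 = 0.556. Conditional survival from age 2 to x is l_x / l_2.
  x=2: (0.556/0.556) × 9.4 = 9.4000
  x=3: (0.374/0.556) × 7.7 = 5.1795
  x=4: (0.324/0.556) × 6.4 = 3.7295
  x=5: (0.261/0.556) × 10.2 = 4.7881
Sum = 9.4000 + 5.1795 + 3.7295 + 4.7881 = 23.0971

23.10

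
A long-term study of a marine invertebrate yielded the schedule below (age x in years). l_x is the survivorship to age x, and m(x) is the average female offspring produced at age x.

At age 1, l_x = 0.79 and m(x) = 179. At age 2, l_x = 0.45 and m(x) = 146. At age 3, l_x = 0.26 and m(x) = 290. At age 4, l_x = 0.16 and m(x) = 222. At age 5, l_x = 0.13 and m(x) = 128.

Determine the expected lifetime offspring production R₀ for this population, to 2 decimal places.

334.67

R₀ = Σ l_x m(x):
  age 1: 0.79 × 179 = 141.4100
  age 2: 0.45 × 146 = 65.7000
  age 3: 0.26 × 290 = 75.4000
  age 4: 0.16 × 222 = 35.5200
  age 5: 0.13 × 128 = 16.6400
R₀ = 141.4100 + 65.7000 + 75.4000 + 35.5200 + 16.6400 = 334.6700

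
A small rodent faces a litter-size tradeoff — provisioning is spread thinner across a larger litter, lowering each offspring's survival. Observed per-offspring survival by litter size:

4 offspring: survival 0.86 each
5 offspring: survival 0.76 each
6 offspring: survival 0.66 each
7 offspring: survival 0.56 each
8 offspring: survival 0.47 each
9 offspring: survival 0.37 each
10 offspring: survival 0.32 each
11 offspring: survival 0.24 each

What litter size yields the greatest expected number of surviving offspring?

Expected surviving offspring = c × s(c):
  c=4: 4 × 0.86 = 3.440
  c=5: 5 × 0.76 = 3.800
  c=6: 6 × 0.66 = 3.960
  c=7: 7 × 0.56 = 3.920
  c=8: 8 × 0.47 = 3.760
  c=9: 9 × 0.37 = 3.330
  c=10: 10 × 0.32 = 3.200
  c=11: 11 × 0.24 = 2.640
Maximum at c = 6 (3.960 surviving offspring).

6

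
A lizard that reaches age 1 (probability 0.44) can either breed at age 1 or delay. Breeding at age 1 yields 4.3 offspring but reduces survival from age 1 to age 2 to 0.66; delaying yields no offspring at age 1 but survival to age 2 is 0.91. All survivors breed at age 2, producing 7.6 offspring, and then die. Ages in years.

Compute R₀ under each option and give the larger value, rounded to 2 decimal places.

breed at age 1: R₀ = 0.44 × (4.3 + 0.66 × 7.6) = 0.44 × 9.3160 = 4.0990
delay to age 2: R₀ = 0.44 × (0.91 × 7.6) = 0.44 × 6.9160 = 3.0430
Higher: breed at age 1 (4.0990).

4.10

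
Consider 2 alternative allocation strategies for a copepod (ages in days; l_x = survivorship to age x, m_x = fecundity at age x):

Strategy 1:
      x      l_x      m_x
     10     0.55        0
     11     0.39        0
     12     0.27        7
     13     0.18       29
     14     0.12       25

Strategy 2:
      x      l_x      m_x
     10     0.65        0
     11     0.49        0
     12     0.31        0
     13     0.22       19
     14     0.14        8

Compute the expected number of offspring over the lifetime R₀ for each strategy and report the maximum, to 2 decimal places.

Strategy 1: R₀ = 0.55×0 + 0.39×0 + 0.27×7 + 0.18×29 + 0.12×25 = 10.1100
Strategy 2: R₀ = 0.65×0 + 0.49×0 + 0.31×0 + 0.22×19 + 0.14×8 = 5.3000
Highest R₀: strategy 1 with 10.1100.

10.11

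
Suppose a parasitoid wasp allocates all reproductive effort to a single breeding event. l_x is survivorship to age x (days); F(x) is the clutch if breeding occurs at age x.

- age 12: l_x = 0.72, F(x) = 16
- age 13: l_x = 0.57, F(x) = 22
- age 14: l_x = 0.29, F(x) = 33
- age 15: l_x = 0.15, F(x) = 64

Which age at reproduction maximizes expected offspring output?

13

Expected offspring if breeding at age x = l_x × F(x):
  age 12: 0.72 × 16 = 11.520
  age 13: 0.57 × 22 = 12.540
  age 14: 0.29 × 33 = 9.570
  age 15: 0.15 × 64 = 9.600
Maximum at age 13 (12.540).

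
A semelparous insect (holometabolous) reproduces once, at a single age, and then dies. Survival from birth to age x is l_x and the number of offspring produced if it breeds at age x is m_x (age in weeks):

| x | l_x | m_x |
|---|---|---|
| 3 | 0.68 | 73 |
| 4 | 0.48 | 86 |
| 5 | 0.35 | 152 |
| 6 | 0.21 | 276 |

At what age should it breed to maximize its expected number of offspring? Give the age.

6

Expected offspring if breeding at age x = l_x × m_x:
  age 3: 0.68 × 73 = 49.640
  age 4: 0.48 × 86 = 41.280
  age 5: 0.35 × 152 = 53.200
  age 6: 0.21 × 276 = 57.960
Maximum at age 6 (57.960).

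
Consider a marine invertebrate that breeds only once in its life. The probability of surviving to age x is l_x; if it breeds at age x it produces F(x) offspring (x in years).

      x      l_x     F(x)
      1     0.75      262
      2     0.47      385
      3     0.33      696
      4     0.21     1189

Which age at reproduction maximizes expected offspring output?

4

Expected offspring if breeding at age x = l_x × F(x):
  age 1: 0.75 × 262 = 196.500
  age 2: 0.47 × 385 = 180.950
  age 3: 0.33 × 696 = 229.680
  age 4: 0.21 × 1189 = 249.690
Maximum at age 4 (249.690).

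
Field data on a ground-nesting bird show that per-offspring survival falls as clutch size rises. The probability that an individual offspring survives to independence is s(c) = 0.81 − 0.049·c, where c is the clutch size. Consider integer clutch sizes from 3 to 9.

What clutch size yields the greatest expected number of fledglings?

Expected fledglings = c × s(c):
  c=3: 3 × 0.663 = 1.989
  c=4: 4 × 0.614 = 2.456
  c=5: 5 × 0.565 = 2.825
  c=6: 6 × 0.516 = 3.096
  c=7: 7 × 0.467 = 3.269
  c=8: 8 × 0.418 = 3.344
  c=9: 9 × 0.369 = 3.321
Maximum at c = 8 (3.344 fledglings).

8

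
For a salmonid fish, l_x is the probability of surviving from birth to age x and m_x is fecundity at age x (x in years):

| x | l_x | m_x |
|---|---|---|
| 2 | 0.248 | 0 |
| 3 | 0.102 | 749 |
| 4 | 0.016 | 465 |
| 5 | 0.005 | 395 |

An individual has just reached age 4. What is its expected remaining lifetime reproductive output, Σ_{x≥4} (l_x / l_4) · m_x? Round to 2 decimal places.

588.44

l_4 = 0.016. Conditional survival from age 4 to x is l_x / l_4.
  x=4: (0.016/0.016) × 465 = 465.0000
  x=5: (0.005/0.016) × 395 = 123.4375
Sum = 465.0000 + 123.4375 = 588.4375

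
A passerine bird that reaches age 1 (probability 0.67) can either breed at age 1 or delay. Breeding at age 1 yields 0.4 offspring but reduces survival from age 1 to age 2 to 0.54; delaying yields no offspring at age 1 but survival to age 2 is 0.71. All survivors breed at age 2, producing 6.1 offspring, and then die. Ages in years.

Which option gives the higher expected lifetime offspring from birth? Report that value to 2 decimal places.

breed at age 1: R₀ = 0.67 × (0.4 + 0.54 × 6.1) = 0.67 × 3.6940 = 2.4750
delay to age 2: R₀ = 0.67 × (0.71 × 6.1) = 0.67 × 4.3310 = 2.9018
Higher: delay to age 2 (2.9018).

2.90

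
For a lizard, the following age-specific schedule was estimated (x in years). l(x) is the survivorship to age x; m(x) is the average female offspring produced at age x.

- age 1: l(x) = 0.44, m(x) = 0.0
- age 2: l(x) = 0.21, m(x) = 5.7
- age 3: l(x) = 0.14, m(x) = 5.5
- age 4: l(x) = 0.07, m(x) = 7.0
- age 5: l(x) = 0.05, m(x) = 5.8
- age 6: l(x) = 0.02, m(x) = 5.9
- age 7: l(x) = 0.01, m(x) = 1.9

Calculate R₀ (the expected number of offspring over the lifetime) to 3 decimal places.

R₀ = Σ l(x) m(x):
  age 1: 0.44 × 0.0 = 0.0000
  age 2: 0.21 × 5.7 = 1.1970
  age 3: 0.14 × 5.5 = 0.7700
  age 4: 0.07 × 7.0 = 0.4900
  age 5: 0.05 × 5.8 = 0.2900
  age 6: 0.02 × 5.9 = 0.1180
  age 7: 0.01 × 1.9 = 0.0190
R₀ = 0.0000 + 1.1970 + 0.7700 + 0.4900 + 0.2900 + 0.1180 + 0.0190 = 2.8840

2.884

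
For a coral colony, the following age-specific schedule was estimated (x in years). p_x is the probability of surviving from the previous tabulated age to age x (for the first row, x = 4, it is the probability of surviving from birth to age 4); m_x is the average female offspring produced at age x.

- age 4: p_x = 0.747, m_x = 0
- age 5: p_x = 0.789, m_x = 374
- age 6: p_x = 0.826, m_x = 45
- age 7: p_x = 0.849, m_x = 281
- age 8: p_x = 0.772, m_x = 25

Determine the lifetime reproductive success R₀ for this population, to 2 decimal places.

366.46

Survivorship from birth: l_x = p_4·p_5·…·p_x.
  l_4 = 0.74700
  l_5 = 0.58938
  l_6 = 0.48683
  l_7 = 0.41332
  l_8 = 0.31908
R₀ = Σ l_x m_x:
  age 4: 0.74700 × 0 = 0.0000
  age 5: 0.58938 × 374 = 220.4281
  age 6: 0.48683 × 45 = 21.9074
  age 7: 0.41332 × 281 = 116.1429
  age 8: 0.31908 × 25 = 7.9770
R₀ = 0.0000 + 220.4281 + 21.9074 + 116.1429 + 7.9770 = 366.4554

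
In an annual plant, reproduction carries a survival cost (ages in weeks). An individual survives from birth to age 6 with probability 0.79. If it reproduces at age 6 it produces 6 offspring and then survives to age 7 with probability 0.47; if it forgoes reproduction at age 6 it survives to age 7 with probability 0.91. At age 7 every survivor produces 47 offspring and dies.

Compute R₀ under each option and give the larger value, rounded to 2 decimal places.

33.79

breed at age 6: R₀ = 0.79 × (6 + 0.47 × 47) = 0.79 × 28.0900 = 22.1911
delay to age 7: R₀ = 0.79 × (0.91 × 47) = 0.79 × 42.7700 = 33.7883
Higher: delay to age 7 (33.7883).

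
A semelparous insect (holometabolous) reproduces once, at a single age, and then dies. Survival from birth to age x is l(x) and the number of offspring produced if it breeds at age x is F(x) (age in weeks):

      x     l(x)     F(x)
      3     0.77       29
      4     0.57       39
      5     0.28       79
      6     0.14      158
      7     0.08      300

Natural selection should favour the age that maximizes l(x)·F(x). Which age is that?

Expected offspring if breeding at age x = l(x) × F(x):
  age 3: 0.77 × 29 = 22.330
  age 4: 0.57 × 39 = 22.230
  age 5: 0.28 × 79 = 22.120
  age 6: 0.14 × 158 = 22.120
  age 7: 0.08 × 300 = 24.000
Maximum at age 7 (24.000).

7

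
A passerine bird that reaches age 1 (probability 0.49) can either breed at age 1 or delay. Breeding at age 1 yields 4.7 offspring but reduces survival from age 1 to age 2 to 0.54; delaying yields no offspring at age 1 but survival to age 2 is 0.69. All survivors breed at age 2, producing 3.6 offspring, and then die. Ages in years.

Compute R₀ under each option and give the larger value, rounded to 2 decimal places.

3.26

breed at age 1: R₀ = 0.49 × (4.7 + 0.54 × 3.6) = 0.49 × 6.6440 = 3.2556
delay to age 2: R₀ = 0.49 × (0.69 × 3.6) = 0.49 × 2.4840 = 1.2172
Higher: breed at age 1 (3.2556).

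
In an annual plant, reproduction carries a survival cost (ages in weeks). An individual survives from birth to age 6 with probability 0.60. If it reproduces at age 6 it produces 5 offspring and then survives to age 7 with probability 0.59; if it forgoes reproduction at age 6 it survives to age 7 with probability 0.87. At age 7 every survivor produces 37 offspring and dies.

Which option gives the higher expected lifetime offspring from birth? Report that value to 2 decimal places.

19.31

breed at age 6: R₀ = 0.60 × (5 + 0.59 × 37) = 0.60 × 26.8300 = 16.0980
delay to age 7: R₀ = 0.60 × (0.87 × 37) = 0.60 × 32.1900 = 19.3140
Higher: delay to age 7 (19.3140).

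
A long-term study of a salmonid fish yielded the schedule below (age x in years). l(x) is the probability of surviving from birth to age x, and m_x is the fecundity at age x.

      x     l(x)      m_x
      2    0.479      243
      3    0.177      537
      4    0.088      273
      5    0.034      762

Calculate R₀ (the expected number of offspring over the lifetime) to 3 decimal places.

261.378

R₀ = Σ l(x) m_x:
  age 2: 0.479 × 243 = 116.3970
  age 3: 0.177 × 537 = 95.0490
  age 4: 0.088 × 273 = 24.0240
  age 5: 0.034 × 762 = 25.9080
R₀ = 116.3970 + 95.0490 + 24.0240 + 25.9080 = 261.3780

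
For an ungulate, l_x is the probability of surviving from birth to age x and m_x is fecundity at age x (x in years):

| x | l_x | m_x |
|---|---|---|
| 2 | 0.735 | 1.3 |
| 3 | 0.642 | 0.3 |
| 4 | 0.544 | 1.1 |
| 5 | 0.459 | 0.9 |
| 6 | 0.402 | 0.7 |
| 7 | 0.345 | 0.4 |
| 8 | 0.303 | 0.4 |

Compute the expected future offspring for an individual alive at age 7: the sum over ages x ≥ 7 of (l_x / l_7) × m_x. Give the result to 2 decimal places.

l_7 = 0.345. Conditional survival from age 7 to x is l_x / l_7.
  x=7: (0.345/0.345) × 0.4 = 0.4000
  x=8: (0.303/0.345) × 0.4 = 0.3513
Sum = 0.4000 + 0.3513 = 0.7513

0.75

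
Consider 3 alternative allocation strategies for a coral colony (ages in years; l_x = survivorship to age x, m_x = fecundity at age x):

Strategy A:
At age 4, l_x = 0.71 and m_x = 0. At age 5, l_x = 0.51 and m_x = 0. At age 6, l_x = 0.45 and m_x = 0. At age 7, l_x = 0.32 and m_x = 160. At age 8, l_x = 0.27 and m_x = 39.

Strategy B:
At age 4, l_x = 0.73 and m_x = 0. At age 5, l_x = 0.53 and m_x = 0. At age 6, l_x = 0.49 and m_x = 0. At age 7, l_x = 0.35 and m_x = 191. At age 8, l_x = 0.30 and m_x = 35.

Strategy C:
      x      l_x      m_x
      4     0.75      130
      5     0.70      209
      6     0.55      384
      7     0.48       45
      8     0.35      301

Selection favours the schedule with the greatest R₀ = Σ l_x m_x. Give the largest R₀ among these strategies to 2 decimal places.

Strategy A: R₀ = 0.71×0 + 0.51×0 + 0.45×0 + 0.32×160 + 0.27×39 = 61.7300
Strategy B: R₀ = 0.73×0 + 0.53×0 + 0.49×0 + 0.35×191 + 0.30×35 = 77.3500
Strategy C: R₀ = 0.75×130 + 0.70×209 + 0.55×384 + 0.48×45 + 0.35×301 = 581.9500
Highest R₀: strategy C with 581.9500.

581.95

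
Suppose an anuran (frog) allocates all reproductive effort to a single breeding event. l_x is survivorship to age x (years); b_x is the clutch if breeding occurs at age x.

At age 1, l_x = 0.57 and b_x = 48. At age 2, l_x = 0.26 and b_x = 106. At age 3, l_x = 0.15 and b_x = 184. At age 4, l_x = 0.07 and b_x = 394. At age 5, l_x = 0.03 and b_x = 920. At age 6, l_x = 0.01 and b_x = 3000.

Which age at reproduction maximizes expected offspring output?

Expected offspring if breeding at age x = l_x × b_x:
  age 1: 0.57 × 48 = 27.360
  age 2: 0.26 × 106 = 27.560
  age 3: 0.15 × 184 = 27.600
  age 4: 0.07 × 394 = 27.580
  age 5: 0.03 × 920 = 27.600
  age 6: 0.01 × 3000 = 30.000
Maximum at age 6 (30.000).

6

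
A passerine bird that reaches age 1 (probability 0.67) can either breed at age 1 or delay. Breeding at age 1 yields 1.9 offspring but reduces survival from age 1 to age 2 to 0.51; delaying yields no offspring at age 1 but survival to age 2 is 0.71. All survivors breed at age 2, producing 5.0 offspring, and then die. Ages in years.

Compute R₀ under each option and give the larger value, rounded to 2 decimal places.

2.98

breed at age 1: R₀ = 0.67 × (1.9 + 0.51 × 5.0) = 0.67 × 4.4500 = 2.9815
delay to age 2: R₀ = 0.67 × (0.71 × 5.0) = 0.67 × 3.5500 = 2.3785
Higher: breed at age 1 (2.9815).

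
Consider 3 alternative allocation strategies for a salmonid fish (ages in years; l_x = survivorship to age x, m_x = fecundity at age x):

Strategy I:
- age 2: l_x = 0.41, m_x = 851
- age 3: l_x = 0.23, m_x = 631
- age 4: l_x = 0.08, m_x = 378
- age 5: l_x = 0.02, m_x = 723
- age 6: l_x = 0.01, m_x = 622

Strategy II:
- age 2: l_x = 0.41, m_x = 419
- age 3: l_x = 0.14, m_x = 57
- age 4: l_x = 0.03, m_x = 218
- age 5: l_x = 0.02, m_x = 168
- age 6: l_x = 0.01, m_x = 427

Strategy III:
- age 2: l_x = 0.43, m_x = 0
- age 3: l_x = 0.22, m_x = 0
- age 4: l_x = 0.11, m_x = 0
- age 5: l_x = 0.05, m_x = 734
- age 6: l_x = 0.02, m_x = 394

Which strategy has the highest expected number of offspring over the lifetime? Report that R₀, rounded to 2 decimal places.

544.96

Strategy I: R₀ = 0.41×851 + 0.23×631 + 0.08×378 + 0.02×723 + 0.01×622 = 544.9600
Strategy II: R₀ = 0.41×419 + 0.14×57 + 0.03×218 + 0.02×168 + 0.01×427 = 193.9400
Strategy III: R₀ = 0.43×0 + 0.22×0 + 0.11×0 + 0.05×734 + 0.02×394 = 44.5800
Highest R₀: strategy I with 544.9600.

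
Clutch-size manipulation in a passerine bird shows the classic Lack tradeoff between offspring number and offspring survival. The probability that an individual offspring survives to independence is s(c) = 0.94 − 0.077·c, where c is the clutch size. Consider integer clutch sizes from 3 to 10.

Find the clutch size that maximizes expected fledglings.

Expected fledglings = c × s(c):
  c=3: 3 × 0.709 = 2.127
  c=4: 4 × 0.632 = 2.528
  c=5: 5 × 0.555 = 2.775
  c=6: 6 × 0.478 = 2.868
  c=7: 7 × 0.401 = 2.807
  c=8: 8 × 0.324 = 2.592
  c=9: 9 × 0.247 = 2.223
  c=10: 10 × 0.170 = 1.700
Maximum at c = 6 (2.868 fledglings).

6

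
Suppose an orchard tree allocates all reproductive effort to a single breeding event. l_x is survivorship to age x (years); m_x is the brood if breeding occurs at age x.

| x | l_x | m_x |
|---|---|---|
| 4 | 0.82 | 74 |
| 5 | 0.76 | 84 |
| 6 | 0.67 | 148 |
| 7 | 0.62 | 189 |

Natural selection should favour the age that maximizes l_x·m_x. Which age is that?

Expected offspring if breeding at age x = l_x × m_x:
  age 4: 0.82 × 74 = 60.680
  age 5: 0.76 × 84 = 63.840
  age 6: 0.67 × 148 = 99.160
  age 7: 0.62 × 189 = 117.180
Maximum at age 7 (117.180).

7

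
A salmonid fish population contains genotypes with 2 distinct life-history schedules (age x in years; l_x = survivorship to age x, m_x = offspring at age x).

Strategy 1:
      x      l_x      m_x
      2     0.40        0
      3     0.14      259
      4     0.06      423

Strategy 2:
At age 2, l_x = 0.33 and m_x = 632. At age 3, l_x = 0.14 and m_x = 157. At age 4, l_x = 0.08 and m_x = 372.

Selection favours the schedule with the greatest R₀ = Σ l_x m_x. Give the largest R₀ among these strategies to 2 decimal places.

Strategy 1: R₀ = 0.40×0 + 0.14×259 + 0.06×423 = 61.6400
Strategy 2: R₀ = 0.33×632 + 0.14×157 + 0.08×372 = 260.3000
Highest R₀: strategy 2 with 260.3000.

260.30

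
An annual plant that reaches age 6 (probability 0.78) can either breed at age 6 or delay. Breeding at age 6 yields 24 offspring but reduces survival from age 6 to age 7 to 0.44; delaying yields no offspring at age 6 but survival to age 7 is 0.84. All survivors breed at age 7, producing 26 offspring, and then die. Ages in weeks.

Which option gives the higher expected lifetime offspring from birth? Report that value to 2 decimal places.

breed at age 6: R₀ = 0.78 × (24 + 0.44 × 26) = 0.78 × 35.4400 = 27.6432
delay to age 7: R₀ = 0.78 × (0.84 × 26) = 0.78 × 21.8400 = 17.0352
Higher: breed at age 6 (27.6432).

27.64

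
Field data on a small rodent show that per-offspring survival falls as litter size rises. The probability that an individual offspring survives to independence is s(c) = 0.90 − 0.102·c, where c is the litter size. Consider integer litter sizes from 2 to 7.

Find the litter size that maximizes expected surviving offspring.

Expected surviving offspring = c × s(c):
  c=2: 2 × 0.696 = 1.392
  c=3: 3 × 0.594 = 1.782
  c=4: 4 × 0.492 = 1.968
  c=5: 5 × 0.390 = 1.950
  c=6: 6 × 0.288 = 1.728
  c=7: 7 × 0.186 = 1.302
Maximum at c = 4 (1.968 surviving offspring).

4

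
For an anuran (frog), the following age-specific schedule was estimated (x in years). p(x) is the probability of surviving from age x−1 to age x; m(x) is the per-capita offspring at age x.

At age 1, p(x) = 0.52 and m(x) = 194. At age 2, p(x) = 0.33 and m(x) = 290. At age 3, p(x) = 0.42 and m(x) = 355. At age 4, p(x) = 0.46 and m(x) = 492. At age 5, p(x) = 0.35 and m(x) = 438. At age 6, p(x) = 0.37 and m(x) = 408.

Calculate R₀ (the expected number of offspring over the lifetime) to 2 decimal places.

199.37

Survivorship from birth: l_x = p_1·p_2·…·p_x.
  l_1 = 0.52000
  l_2 = 0.17160
  l_3 = 0.07207
  l_4 = 0.03315
  l_5 = 0.01160
  l_6 = 0.00429
R₀ = Σ l_x m(x):
  age 1: 0.52000 × 194 = 100.8800
  age 2: 0.17160 × 290 = 49.7640
  age 3: 0.07207 × 355 = 25.5848
  age 4: 0.03315 × 492 = 16.3098
  age 5: 0.01160 × 438 = 5.0808
  age 6: 0.00429 × 408 = 1.7503
R₀ = 100.8800 + 49.7640 + 25.5848 + 16.3098 + 5.0808 + 1.7503 = 199.3698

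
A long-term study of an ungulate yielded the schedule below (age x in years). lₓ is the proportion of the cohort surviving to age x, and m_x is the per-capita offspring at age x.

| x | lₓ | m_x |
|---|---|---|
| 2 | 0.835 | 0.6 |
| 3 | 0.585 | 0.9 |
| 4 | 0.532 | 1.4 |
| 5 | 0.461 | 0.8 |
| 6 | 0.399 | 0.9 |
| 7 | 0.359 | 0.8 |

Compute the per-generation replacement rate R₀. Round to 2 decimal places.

2.79

R₀ = Σ lₓ m_x:
  age 2: 0.835 × 0.6 = 0.5010
  age 3: 0.585 × 0.9 = 0.5265
  age 4: 0.532 × 1.4 = 0.7448
  age 5: 0.461 × 0.8 = 0.3688
  age 6: 0.399 × 0.9 = 0.3591
  age 7: 0.359 × 0.8 = 0.2872
R₀ = 0.5010 + 0.5265 + 0.7448 + 0.3688 + 0.3591 + 0.2872 = 2.7874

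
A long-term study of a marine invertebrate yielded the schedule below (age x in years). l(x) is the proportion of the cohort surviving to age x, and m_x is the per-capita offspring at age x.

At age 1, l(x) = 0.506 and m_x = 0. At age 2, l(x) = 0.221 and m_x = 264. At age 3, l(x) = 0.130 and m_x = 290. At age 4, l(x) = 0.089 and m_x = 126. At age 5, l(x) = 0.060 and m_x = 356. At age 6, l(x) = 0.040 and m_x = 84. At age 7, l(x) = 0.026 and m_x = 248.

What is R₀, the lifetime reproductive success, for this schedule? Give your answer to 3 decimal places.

138.426

R₀ = Σ l(x) m_x:
  age 1: 0.506 × 0 = 0.0000
  age 2: 0.221 × 264 = 58.3440
  age 3: 0.130 × 290 = 37.7000
  age 4: 0.089 × 126 = 11.2140
  age 5: 0.060 × 356 = 21.3600
  age 6: 0.040 × 84 = 3.3600
  age 7: 0.026 × 248 = 6.4480
R₀ = 0.0000 + 58.3440 + 37.7000 + 11.2140 + 21.3600 + 3.3600 + 6.4480 = 138.4260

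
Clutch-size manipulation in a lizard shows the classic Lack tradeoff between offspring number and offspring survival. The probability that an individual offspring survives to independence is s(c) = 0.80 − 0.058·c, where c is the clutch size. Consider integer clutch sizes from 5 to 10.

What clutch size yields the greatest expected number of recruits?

7

Expected recruits = c × s(c):
  c=5: 5 × 0.510 = 2.550
  c=6: 6 × 0.452 = 2.712
  c=7: 7 × 0.394 = 2.758
  c=8: 8 × 0.336 = 2.688
  c=9: 9 × 0.278 = 2.502
  c=10: 10 × 0.220 = 2.200
Maximum at c = 7 (2.758 recruits).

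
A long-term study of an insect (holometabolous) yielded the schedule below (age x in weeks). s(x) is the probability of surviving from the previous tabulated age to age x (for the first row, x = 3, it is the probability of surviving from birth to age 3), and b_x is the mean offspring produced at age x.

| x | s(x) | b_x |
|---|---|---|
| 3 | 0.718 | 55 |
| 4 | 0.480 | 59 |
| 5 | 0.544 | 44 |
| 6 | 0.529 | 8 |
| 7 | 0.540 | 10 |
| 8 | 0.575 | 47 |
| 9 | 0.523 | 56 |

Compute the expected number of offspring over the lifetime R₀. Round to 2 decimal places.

Survivorship from birth: l_x = s_3·s_4·…·s_x.
  l_3 = 0.71800
  l_4 = 0.34464
  l_5 = 0.18748
  l_6 = 0.09918
  l_7 = 0.05356
  l_8 = 0.03080
  l_9 = 0.01611
R₀ = Σ l_x b_x:
  age 3: 0.71800 × 55 = 39.4900
  age 4: 0.34464 × 59 = 20.3338
  age 5: 0.18748 × 44 = 8.2491
  age 6: 0.09918 × 8 = 0.7934
  age 7: 0.05356 × 10 = 0.5356
  age 8: 0.03080 × 47 = 1.4476
  age 9: 0.01611 × 56 = 0.9022
R₀ = 39.4900 + 20.3338 + 8.2491 + 0.7934 + 0.5356 + 1.4476 + 0.9022 = 71.7517

71.75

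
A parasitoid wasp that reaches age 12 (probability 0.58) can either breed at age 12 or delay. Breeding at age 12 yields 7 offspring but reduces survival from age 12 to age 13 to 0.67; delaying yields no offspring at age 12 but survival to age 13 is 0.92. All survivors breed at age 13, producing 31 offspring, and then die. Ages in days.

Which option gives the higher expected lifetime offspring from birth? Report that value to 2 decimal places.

breed at age 12: R₀ = 0.58 × (7 + 0.67 × 31) = 0.58 × 27.7700 = 16.1066
delay to age 13: R₀ = 0.58 × (0.92 × 31) = 0.58 × 28.5200 = 16.5416
Higher: delay to age 13 (16.5416).

16.54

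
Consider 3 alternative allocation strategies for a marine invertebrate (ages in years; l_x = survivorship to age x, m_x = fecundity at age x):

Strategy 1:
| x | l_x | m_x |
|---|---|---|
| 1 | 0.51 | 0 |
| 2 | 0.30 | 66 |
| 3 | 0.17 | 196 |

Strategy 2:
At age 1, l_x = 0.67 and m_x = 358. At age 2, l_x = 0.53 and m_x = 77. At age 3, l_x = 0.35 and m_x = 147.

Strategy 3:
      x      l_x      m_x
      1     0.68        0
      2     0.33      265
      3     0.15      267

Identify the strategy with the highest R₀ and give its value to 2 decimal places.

Strategy 1: R₀ = 0.51×0 + 0.30×66 + 0.17×196 = 53.1200
Strategy 2: R₀ = 0.67×358 + 0.53×77 + 0.35×147 = 332.1200
Strategy 3: R₀ = 0.68×0 + 0.33×265 + 0.15×267 = 127.5000
Highest R₀: strategy 2 with 332.1200.

332.12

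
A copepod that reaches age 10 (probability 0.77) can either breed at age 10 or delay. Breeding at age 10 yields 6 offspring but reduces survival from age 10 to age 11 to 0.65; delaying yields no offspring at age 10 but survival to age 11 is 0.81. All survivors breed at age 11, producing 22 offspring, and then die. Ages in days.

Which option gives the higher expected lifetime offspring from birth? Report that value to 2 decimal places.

15.63

breed at age 10: R₀ = 0.77 × (6 + 0.65 × 22) = 0.77 × 20.3000 = 15.6310
delay to age 11: R₀ = 0.77 × (0.81 × 22) = 0.77 × 17.8200 = 13.7214
Higher: breed at age 10 (15.6310).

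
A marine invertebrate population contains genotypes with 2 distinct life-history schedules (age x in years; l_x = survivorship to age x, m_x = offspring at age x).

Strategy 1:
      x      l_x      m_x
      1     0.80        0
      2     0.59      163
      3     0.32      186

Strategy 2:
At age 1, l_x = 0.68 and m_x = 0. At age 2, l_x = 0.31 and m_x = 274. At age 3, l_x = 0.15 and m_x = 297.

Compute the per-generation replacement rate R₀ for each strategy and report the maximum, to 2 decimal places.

155.69

Strategy 1: R₀ = 0.80×0 + 0.59×163 + 0.32×186 = 155.6900
Strategy 2: R₀ = 0.68×0 + 0.31×274 + 0.15×297 = 129.4900
Highest R₀: strategy 1 with 155.6900.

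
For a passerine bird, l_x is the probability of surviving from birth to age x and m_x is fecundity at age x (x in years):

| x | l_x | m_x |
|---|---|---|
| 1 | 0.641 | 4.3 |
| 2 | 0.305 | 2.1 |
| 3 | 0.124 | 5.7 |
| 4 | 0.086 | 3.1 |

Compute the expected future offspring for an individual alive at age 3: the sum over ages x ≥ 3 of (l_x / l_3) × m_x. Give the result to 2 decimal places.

7.85

l_3 = 0.124. Conditional survival from age 3 to x is l_x / l_3.
  x=3: (0.124/0.124) × 5.7 = 5.7000
  x=4: (0.086/0.124) × 3.1 = 2.1500
Sum = 5.7000 + 2.1500 = 7.8500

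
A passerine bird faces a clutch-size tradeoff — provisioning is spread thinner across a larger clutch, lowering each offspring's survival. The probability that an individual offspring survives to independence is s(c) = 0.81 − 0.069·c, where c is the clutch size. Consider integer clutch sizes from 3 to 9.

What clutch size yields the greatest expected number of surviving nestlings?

Expected surviving nestlings = c × s(c):
  c=3: 3 × 0.603 = 1.809
  c=4: 4 × 0.534 = 2.136
  c=5: 5 × 0.465 = 2.325
  c=6: 6 × 0.396 = 2.376
  c=7: 7 × 0.327 = 2.289
  c=8: 8 × 0.258 = 2.064
  c=9: 9 × 0.189 = 1.701
Maximum at c = 6 (2.376 surviving nestlings).

6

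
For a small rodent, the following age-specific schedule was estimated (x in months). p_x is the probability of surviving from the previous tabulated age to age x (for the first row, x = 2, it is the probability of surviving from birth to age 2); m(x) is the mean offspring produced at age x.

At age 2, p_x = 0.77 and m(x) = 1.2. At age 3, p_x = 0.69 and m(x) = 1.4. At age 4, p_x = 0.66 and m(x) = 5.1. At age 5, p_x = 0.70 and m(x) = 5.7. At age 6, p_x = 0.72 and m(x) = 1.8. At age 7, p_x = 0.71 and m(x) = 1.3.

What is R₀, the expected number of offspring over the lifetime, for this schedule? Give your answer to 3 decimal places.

5.337

Survivorship from birth: l_x = p_2·p_3·…·p_x.
  l_2 = 0.77000
  l_3 = 0.53130
  l_4 = 0.35066
  l_5 = 0.24546
  l_6 = 0.17673
  l_7 = 0.12548
R₀ = Σ l_x m(x):
  age 2: 0.77000 × 1.2 = 0.9240
  age 3: 0.53130 × 1.4 = 0.7438
  age 4: 0.35066 × 5.1 = 1.7884
  age 5: 0.24546 × 5.7 = 1.3991
  age 6: 0.17673 × 1.8 = 0.3181
  age 7: 0.12548 × 1.3 = 0.1631
R₀ = 0.9240 + 0.7438 + 1.7884 + 1.3991 + 0.3181 + 0.1631 = 5.3365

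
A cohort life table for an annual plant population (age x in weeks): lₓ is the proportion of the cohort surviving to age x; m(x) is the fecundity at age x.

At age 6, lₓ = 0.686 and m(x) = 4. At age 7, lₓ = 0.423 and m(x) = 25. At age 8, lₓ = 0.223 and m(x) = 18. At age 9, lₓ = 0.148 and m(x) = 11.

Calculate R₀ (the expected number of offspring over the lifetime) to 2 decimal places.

18.96

R₀ = Σ lₓ m(x):
  age 6: 0.686 × 4 = 2.7440
  age 7: 0.423 × 25 = 10.5750
  age 8: 0.223 × 18 = 4.0140
  age 9: 0.148 × 11 = 1.6280
R₀ = 2.7440 + 10.5750 + 4.0140 + 1.6280 = 18.9610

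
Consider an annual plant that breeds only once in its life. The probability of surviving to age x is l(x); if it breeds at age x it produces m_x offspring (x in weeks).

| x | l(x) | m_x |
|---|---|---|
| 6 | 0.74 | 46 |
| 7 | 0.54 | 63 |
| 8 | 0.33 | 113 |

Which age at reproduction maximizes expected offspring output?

Expected offspring if breeding at age x = l(x) × m_x:
  age 6: 0.74 × 46 = 34.040
  age 7: 0.54 × 63 = 34.020
  age 8: 0.33 × 113 = 37.290
Maximum at age 8 (37.290).

8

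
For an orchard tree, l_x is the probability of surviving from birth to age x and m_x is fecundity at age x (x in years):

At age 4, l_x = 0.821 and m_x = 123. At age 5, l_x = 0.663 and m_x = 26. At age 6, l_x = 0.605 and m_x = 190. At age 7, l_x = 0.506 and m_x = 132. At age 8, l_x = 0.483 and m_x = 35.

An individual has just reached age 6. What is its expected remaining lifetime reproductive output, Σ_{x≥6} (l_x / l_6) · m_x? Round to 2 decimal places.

l_6 = 0.605. Conditional survival from age 6 to x is l_x / l_6.
  x=6: (0.605/0.605) × 190 = 190.0000
  x=7: (0.506/0.605) × 132 = 110.4000
  x=8: (0.483/0.605) × 35 = 27.9421
Sum = 190.0000 + 110.4000 + 27.9421 = 328.3421

328.34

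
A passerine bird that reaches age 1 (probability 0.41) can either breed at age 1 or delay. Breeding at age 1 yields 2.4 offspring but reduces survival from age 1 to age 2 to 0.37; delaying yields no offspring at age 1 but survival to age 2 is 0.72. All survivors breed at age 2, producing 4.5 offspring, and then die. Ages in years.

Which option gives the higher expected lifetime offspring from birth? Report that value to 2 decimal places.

breed at age 1: R₀ = 0.41 × (2.4 + 0.37 × 4.5) = 0.41 × 4.0650 = 1.6666
delay to age 2: R₀ = 0.41 × (0.72 × 4.5) = 0.41 × 3.2400 = 1.3284
Higher: breed at age 1 (1.6666).

1.67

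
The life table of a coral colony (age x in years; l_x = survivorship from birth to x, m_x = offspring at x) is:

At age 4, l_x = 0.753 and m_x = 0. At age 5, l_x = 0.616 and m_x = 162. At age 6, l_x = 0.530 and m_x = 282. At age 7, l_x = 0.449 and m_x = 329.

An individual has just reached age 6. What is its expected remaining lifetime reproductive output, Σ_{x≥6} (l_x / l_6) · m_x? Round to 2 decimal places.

l_6 = 0.530. Conditional survival from age 6 to x is l_x / l_6.
  x=6: (0.530/0.530) × 282 = 282.0000
  x=7: (0.449/0.530) × 329 = 278.7189
Sum = 282.0000 + 278.7189 = 560.7189

560.72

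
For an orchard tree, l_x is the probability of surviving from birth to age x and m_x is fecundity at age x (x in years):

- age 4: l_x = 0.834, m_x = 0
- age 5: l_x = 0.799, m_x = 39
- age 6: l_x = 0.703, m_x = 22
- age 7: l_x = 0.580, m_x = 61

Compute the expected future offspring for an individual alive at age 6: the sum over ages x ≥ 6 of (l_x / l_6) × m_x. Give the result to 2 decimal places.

l_6 = 0.703. Conditional survival from age 6 to x is l_x / l_6.
  x=6: (0.703/0.703) × 22 = 22.0000
  x=7: (0.580/0.703) × 61 = 50.3272
Sum = 22.0000 + 50.3272 = 72.3272

72.33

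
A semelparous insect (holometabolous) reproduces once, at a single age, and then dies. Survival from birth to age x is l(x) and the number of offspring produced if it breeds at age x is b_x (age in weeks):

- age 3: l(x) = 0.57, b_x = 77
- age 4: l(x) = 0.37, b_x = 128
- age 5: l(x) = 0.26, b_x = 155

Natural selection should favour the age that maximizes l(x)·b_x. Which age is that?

Expected offspring if breeding at age x = l(x) × b_x:
  age 3: 0.57 × 77 = 43.890
  age 4: 0.37 × 128 = 47.360
  age 5: 0.26 × 155 = 40.300
Maximum at age 4 (47.360).

4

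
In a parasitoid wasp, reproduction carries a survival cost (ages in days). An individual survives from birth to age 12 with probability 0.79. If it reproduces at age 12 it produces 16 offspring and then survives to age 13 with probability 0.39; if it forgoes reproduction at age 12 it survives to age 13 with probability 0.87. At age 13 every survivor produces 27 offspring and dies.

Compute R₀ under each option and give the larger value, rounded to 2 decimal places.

breed at age 12: R₀ = 0.79 × (16 + 0.39 × 27) = 0.79 × 26.5300 = 20.9587
delay to age 13: R₀ = 0.79 × (0.87 × 27) = 0.79 × 23.4900 = 18.5571
Higher: breed at age 12 (20.9587).

20.96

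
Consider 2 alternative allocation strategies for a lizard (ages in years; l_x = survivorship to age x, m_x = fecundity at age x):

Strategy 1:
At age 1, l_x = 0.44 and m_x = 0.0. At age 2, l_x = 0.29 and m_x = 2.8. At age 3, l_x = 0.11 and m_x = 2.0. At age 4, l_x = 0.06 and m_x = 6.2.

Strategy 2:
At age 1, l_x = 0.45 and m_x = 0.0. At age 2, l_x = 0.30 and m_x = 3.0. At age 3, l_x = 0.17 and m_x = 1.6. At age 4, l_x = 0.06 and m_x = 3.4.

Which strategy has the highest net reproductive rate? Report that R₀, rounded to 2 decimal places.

1.40

Strategy 1: R₀ = 0.44×0.0 + 0.29×2.8 + 0.11×2.0 + 0.06×6.2 = 1.4040
Strategy 2: R₀ = 0.45×0.0 + 0.30×3.0 + 0.17×1.6 + 0.06×3.4 = 1.3760
Highest R₀: strategy 1 with 1.4040.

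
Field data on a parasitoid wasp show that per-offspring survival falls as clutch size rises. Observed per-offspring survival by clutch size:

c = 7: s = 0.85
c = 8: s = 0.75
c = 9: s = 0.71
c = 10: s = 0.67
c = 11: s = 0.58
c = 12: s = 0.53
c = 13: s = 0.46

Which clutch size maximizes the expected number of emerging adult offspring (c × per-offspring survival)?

Expected emerging adult offspring = c × s(c):
  c=7: 7 × 0.85 = 5.950
  c=8: 8 × 0.75 = 6.000
  c=9: 9 × 0.71 = 6.390
  c=10: 10 × 0.67 = 6.700
  c=11: 11 × 0.58 = 6.380
  c=12: 12 × 0.53 = 6.360
  c=13: 13 × 0.46 = 5.980
Maximum at c = 10 (6.700 emerging adult offspring).

10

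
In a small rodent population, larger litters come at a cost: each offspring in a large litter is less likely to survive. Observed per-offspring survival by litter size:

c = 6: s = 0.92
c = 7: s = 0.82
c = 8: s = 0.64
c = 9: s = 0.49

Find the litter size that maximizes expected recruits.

7

Expected recruits = c × s(c):
  c=6: 6 × 0.92 = 5.520
  c=7: 7 × 0.82 = 5.740
  c=8: 8 × 0.64 = 5.120
  c=9: 9 × 0.49 = 4.410
Maximum at c = 7 (5.740 recruits).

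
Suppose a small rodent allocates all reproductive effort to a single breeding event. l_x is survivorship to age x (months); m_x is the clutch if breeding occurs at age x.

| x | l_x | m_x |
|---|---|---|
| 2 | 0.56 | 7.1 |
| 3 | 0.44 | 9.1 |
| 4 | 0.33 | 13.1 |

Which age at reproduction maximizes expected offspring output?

4

Expected offspring if breeding at age x = l_x × m_x:
  age 2: 0.56 × 7.1 = 3.976
  age 3: 0.44 × 9.1 = 4.004
  age 4: 0.33 × 13.1 = 4.323
Maximum at age 4 (4.323).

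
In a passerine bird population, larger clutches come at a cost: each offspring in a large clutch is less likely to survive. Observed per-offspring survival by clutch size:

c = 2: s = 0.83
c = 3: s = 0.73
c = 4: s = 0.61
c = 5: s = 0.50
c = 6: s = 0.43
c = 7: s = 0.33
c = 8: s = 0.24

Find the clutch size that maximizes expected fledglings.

Expected fledglings = c × s(c):
  c=2: 2 × 0.83 = 1.660
  c=3: 3 × 0.73 = 2.190
  c=4: 4 × 0.61 = 2.440
  c=5: 5 × 0.50 = 2.500
  c=6: 6 × 0.43 = 2.580
  c=7: 7 × 0.33 = 2.310
  c=8: 8 × 0.24 = 1.920
Maximum at c = 6 (2.580 fledglings).

6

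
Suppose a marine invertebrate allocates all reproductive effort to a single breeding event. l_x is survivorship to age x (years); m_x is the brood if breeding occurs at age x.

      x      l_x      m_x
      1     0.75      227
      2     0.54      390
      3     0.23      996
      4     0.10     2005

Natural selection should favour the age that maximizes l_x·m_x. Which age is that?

3

Expected offspring if breeding at age x = l_x × m_x:
  age 1: 0.75 × 227 = 170.250
  age 2: 0.54 × 390 = 210.600
  age 3: 0.23 × 996 = 229.080
  age 4: 0.10 × 2005 = 200.500
Maximum at age 3 (229.080).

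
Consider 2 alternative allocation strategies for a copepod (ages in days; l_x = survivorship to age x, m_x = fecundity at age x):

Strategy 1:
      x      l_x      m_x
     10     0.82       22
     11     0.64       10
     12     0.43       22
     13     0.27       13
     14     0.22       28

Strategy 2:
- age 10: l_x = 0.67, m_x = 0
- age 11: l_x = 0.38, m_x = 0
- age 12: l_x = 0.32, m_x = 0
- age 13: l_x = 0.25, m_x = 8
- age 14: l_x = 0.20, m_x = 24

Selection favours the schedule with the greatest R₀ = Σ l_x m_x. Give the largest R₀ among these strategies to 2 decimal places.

Strategy 1: R₀ = 0.82×22 + 0.64×10 + 0.43×22 + 0.27×13 + 0.22×28 = 43.5700
Strategy 2: R₀ = 0.67×0 + 0.38×0 + 0.32×0 + 0.25×8 + 0.20×24 = 6.8000
Highest R₀: strategy 1 with 43.5700.

43.57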